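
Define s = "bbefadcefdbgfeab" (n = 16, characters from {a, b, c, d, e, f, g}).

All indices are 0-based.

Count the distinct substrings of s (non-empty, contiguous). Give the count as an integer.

sorted suffixes:
  #0 SA[0]=14  'ab'
  #1 SA[1]=4  'adcefdbgfeab'
  #2 SA[2]=15  'b'
  #3 SA[3]=0  'bbefadcefdbgfeab'
  #4 SA[4]=1  'befadcefdbgfeab'
  #5 SA[5]=10  'bgfeab'
  #6 SA[6]=6  'cefdbgfeab'
  #7 SA[7]=9  'dbgfeab'
  #8 SA[8]=5  'dcefdbgfeab'
  #9 SA[9]=13  'eab'
  #10 SA[10]=2  'efadcefdbgfeab'
  #11 SA[11]=7  'efdbgfeab'
  #12 SA[12]=3  'fadcefdbgfeab'
  #13 SA[13]=8  'fdbgfeab'
  #14 SA[14]=12  'feab'
  #15 SA[15]=11  'gfeab'

SA = [14, 4, 15, 0, 1, 10, 6, 9, 5, 13, 2, 7, 3, 8, 12, 11]
rank  pair      lcp
   1  s[14:],s[4:]  1  'a'
   2  s[4:],s[15:]  0  ''
   3  s[15:],s[0:]  1  'b'
   4  s[0:],s[1:]  1  'b'
   5  s[1:],s[10:]  1  'b'
   6  s[10:],s[6:]  0  ''
   7  s[6:],s[9:]  0  ''
   8  s[9:],s[5:]  1  'd'
   9  s[5:],s[13:]  0  ''
  10  s[13:],s[2:]  1  'e'
  11  s[2:],s[7:]  2  'ef'
  12  s[7:],s[3:]  0  ''
  13  s[3:],s[8:]  1  'f'
  14  s[8:],s[12:]  1  'f'
  15  s[12:],s[11:]  0  ''

n(n+1)/2 = 16·17/2 = 136
Σ LCP = 0 + 1 + 0 + 1 + 1 + 1 + 0 + 0 + 1 + 0 + 1 + 2 + 0 + 1 + 1 + 0 = 10
distinct = 136 − 10 = 126

126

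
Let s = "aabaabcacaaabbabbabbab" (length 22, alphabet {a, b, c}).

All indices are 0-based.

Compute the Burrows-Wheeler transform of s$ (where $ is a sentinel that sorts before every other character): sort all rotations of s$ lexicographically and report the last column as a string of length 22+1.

bc$abbabbaacaabbbaaaaab

rank  rotation                 last
    0  $aabaabcacaaabbabbabbab  b
    1  aaabbabbabbab$aabaabcac  c
    2  aabaabcacaaabbabbabbab$  $
    3  aabbabbabbab$aabaabcaca  a
    4  aabcacaaabbabbabbab$aab  b
    5  ab$aabaabcacaaabbabbabb  b
    6  abaabcacaaabbabbabbab$a  a
    7  abbab$aabaabcacaaabbabb  b
    8  abbabbab$aabaabcacaaabb  b
    9  abbabbabbab$aabaabcacaa  a
   10  abcacaaabbabbabbab$aaba  a
   11  acaaabbabbabbab$aabaabc  c
   12  b$aabaabcacaaabbabbabba  a
   13  baabcacaaabbabbabbab$aa  a
   14  bab$aabaabcacaaabbabbab  b
   15  babbab$aabaabcacaaabbab  b
   16  babbabbab$aabaabcacaaab  b
   17  bbab$aabaabcacaaabbabba  a
   18  bbabbab$aabaabcacaaabba  a
   19  bbabbabbab$aabaabcacaaa  a
   20  bcacaaabbabbabbab$aabaa  a
   21  caaabbabbabbab$aabaabca  a
   22  cacaaabbabbabbab$aabaab  b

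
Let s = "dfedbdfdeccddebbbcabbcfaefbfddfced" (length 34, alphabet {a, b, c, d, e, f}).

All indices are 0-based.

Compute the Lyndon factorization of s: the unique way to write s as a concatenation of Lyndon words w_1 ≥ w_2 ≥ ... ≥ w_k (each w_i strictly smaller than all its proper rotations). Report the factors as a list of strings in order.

["dfe", "d", "bdfdeccdde", "bbbc", "abbcfaefbfddfced"]

emit factor 1: 'dfe' (i=0, period=3)
emit factor 2: 'd' (i=3, period=1)
emit factor 3: 'bdfdeccdde' (i=4, period=10)
emit factor 4: 'bbbc' (i=14, period=4)
emit factor 5: 'abbcfaefbfddfced' (i=18, period=16)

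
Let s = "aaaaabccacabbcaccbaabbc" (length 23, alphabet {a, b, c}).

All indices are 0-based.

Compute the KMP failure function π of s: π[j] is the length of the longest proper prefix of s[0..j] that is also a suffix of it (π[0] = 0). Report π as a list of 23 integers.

π[0] = 0
j=1 s[j]='a': π[1]=1 (border 'a')
j=2 s[j]='a': π[2]=2 (border 'aa')
j=3 s[j]='a': π[3]=3 (border 'aaa')
j=4 s[j]='a': π[4]=4 (border 'aaaa')
j=5 s[j]='b': k: 4→3→2→1→0; π[5]=0 (border '')
j=6 s[j]='c': π[6]=0 (border '')
j=7 s[j]='c': π[7]=0 (border '')
j=8 s[j]='a': π[8]=1 (border 'a')
j=9 s[j]='c': k: 1→0; π[9]=0 (border '')
j=10 s[j]='a': π[10]=1 (border 'a')
j=11 s[j]='b': k: 1→0; π[11]=0 (border '')
j=12 s[j]='b': π[12]=0 (border '')
j=13 s[j]='c': π[13]=0 (border '')
j=14 s[j]='a': π[14]=1 (border 'a')
j=15 s[j]='c': k: 1→0; π[15]=0 (border '')
j=16 s[j]='c': π[16]=0 (border '')
j=17 s[j]='b': π[17]=0 (border '')
j=18 s[j]='a': π[18]=1 (border 'a')
j=19 s[j]='a': π[19]=2 (border 'aa')
j=20 s[j]='b': k: 2→1→0; π[20]=0 (border '')
j=21 s[j]='b': π[21]=0 (border '')
j=22 s[j]='c': π[22]=0 (border '')

[0, 1, 2, 3, 4, 0, 0, 0, 1, 0, 1, 0, 0, 0, 1, 0, 0, 0, 1, 2, 0, 0, 0]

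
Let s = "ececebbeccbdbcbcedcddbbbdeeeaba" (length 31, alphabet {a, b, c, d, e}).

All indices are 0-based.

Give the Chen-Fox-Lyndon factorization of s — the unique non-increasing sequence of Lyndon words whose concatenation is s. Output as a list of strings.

emit factor 1: 'e' (i=0, period=1)
emit factor 2: 'ce' (i=1, period=2)
emit factor 3: 'ce' (i=3, period=2)
emit factor 4: 'bbeccbdbcbcedcdd' (i=5, period=16)
emit factor 5: 'bbbdeee' (i=21, period=7)
emit factor 6: 'ab' (i=28, period=2)
emit factor 7: 'a' (i=30, period=1)

["e", "ce", "ce", "bbeccbdbcbcedcdd", "bbbdeee", "ab", "a"]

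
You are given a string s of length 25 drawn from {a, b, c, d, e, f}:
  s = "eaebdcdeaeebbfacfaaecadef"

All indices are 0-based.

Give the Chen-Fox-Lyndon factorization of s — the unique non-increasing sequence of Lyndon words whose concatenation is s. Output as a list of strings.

["e", "aebdcdeaeebbf", "acf", "aaecadef"]

emit factor 1: 'e' (i=0, period=1)
emit factor 2: 'aebdcdeaeebbf' (i=1, period=13)
emit factor 3: 'acf' (i=14, period=3)
emit factor 4: 'aaecadef' (i=17, period=8)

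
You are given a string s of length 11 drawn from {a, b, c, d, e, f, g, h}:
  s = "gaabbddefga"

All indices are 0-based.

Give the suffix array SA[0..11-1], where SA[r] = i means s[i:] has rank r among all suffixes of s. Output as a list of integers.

[10, 1, 2, 3, 4, 5, 6, 7, 8, 9, 0]

rank→(start, suffix):
  0 → (10, 'a')
  1 → (1, 'aabbddefga')
  2 → (2, 'abbddefga')
  3 → (3, 'bbddefga')
  4 → (4, 'bddefga')
  5 → (5, 'ddefga')
  6 → (6, 'defga')
  7 → (7, 'efga')
  8 → (8, 'fga')
  9 → (9, 'ga')
  10 → (0, 'gaabbddefga')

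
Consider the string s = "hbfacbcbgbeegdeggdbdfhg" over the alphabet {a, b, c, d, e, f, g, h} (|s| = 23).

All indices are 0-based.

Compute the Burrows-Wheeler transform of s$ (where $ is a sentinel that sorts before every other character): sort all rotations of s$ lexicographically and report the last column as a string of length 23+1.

gfcdghcabggbbedbdhbgee$f

rank  rotation                  last
    0  $hbfacbcbgbeegdeggdbdfhg  g
    1  acbcbgbeegdeggdbdfhg$hbf  f
    2  bcbgbeegdeggdbdfhg$hbfac  c
    3  bdfhg$hbfacbcbgbeegdeggd  d
    4  beegdeggdbdfhg$hbfacbcbg  g
    5  bfacbcbgbeegdeggdbdfhg$h  h
    6  bgbeegdeggdbdfhg$hbfacbc  c
    7  cbcbgbeegdeggdbdfhg$hbfa  a
    8  cbgbeegdeggdbdfhg$hbfacb  b
    9  dbdfhg$hbfacbcbgbeegdegg  g
   10  deggdbdfhg$hbfacbcbgbeeg  g
   11  dfhg$hbfacbcbgbeegdeggdb  b
   12  eegdeggdbdfhg$hbfacbcbgb  b
   13  egdeggdbdfhg$hbfacbcbgbe  e
   14  eggdbdfhg$hbfacbcbgbeegd  d
   15  facbcbgbeegdeggdbdfhg$hb  b
   16  fhg$hbfacbcbgbeegdeggdbd  d
   17  g$hbfacbcbgbeegdeggdbdfh  h
   18  gbeegdeggdbdfhg$hbfacbcb  b
   19  gdbdfhg$hbfacbcbgbeegdeg  g
   20  gdeggdbdfhg$hbfacbcbgbee  e
   21  ggdbdfhg$hbfacbcbgbeegde  e
   22  hbfacbcbgbeegdeggdbdfhg$  $
   23  hg$hbfacbcbgbeegdeggdbdf  f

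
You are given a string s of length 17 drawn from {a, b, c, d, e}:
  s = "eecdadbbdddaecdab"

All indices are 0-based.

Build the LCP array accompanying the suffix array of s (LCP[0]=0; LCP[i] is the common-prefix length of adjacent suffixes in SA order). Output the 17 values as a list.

rank | idx | suffix
   0 |  15 | ab
   1 |   4 | adbbdddaecdab
   2 |  11 | aecdab
   3 |  16 | b
   4 |   6 | bbdddaecdab
   5 |   7 | bdddaecdab
   6 |  13 | cdab
   7 |   2 | cdadbbdddaecdab
   8 |  14 | dab
   9 |   3 | dadbbdddaecdab
  10 |  10 | daecdab
  11 |   5 | dbbdddaecdab
  12 |   9 | ddaecdab
  13 |   8 | dddaecdab
  14 |  12 | ecdab
  15 |   1 | ecdadbbdddaecdab
  16 |   0 | eecdadbbdddaecdab

SA = [15, 4, 11, 16, 6, 7, 13, 2, 14, 3, 10, 5, 9, 8, 12, 1, 0]
rank  pair      lcp
   1  s[15:],s[4:]  1  'a'
   2  s[4:],s[11:]  1  'a'
   3  s[11:],s[16:]  0  ''
   4  s[16:],s[6:]  1  'b'
   5  s[6:],s[7:]  1  'b'
   6  s[7:],s[13:]  0  ''
   7  s[13:],s[2:]  3  'cda'
   8  s[2:],s[14:]  0  ''
   9  s[14:],s[3:]  2  'da'
  10  s[3:],s[10:]  2  'da'
  11  s[10:],s[5:]  1  'd'
  12  s[5:],s[9:]  1  'd'
  13  s[9:],s[8:]  2  'dd'
  14  s[8:],s[12:]  0  ''
  15  s[12:],s[1:]  4  'ecda'
  16  s[1:],s[0:]  1  'e'

[0, 1, 1, 0, 1, 1, 0, 3, 0, 2, 2, 1, 1, 2, 0, 4, 1]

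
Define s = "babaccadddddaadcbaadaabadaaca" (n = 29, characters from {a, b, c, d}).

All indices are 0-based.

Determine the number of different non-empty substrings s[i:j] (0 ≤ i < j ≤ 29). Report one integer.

rank→(start, suffix):
  0 → (28, 'a')
  1 → (20, 'aabadaaca')
  2 → (25, 'aaca')
  3 → (17, 'aadaabadaaca')
  4 → (12, 'aadcbaadaabadaaca')
  5 → (1, 'abaccadddddaadcbaadaabadaaca')
  6 → (21, 'abadaaca')
  7 → (26, 'aca')
  8 → (3, 'accadddddaadcbaadaabadaaca')
  9 → (18, 'adaabadaaca')
  10 → (23, 'adaaca')
  11 → (13, 'adcbaadaabadaaca')
  12 → (6, 'adddddaadcbaadaabadaaca')
  13 → (16, 'baadaabadaaca')
  14 → (0, 'babaccadddddaadcbaadaabadaaca')
  15 → (2, 'baccadddddaadcbaadaabadaaca')
  16 → (22, 'badaaca')
  17 → (27, 'ca')
  18 → (5, 'cadddddaadcbaadaabadaaca')
  19 → (15, 'cbaadaabadaaca')
  20 → (4, 'ccadddddaadcbaadaabadaaca')
  21 → (19, 'daabadaaca')
  22 → (24, 'daaca')
  23 → (11, 'daadcbaadaabadaaca')
  24 → (14, 'dcbaadaabadaaca')
  25 → (10, 'ddaadcbaadaabadaaca')
  26 → (9, 'dddaadcbaadaabadaaca')
  27 → (8, 'ddddaadcbaadaabadaaca')
  28 → (7, 'dddddaadcbaadaabadaaca')

SA = [28, 20, 25, 17, 12, 1, 21, 26, 3, 18, 23, 13, 6, 16, 0, 2, 22, 27, 5, 15, 4, 19, 24, 11, 14, 10, 9, 8, 7]
rank  pair      lcp
   1  s[28:],s[20:]  1  'a'
   2  s[20:],s[25:]  2  'aa'
   3  s[25:],s[17:]  2  'aa'
   4  s[17:],s[12:]  3  'aad'
   5  s[12:],s[1:]  1  'a'
   6  s[1:],s[21:]  3  'aba'
   7  s[21:],s[26:]  1  'a'
   8  s[26:],s[3:]  2  'ac'
   9  s[3:],s[18:]  1  'a'
  10  s[18:],s[23:]  4  'adaa'
  11  s[23:],s[13:]  2  'ad'
  12  s[13:],s[6:]  2  'ad'
  13  s[6:],s[16:]  0  ''
  14  s[16:],s[0:]  2  'ba'
  15  s[0:],s[2:]  2  'ba'
  16  s[2:],s[22:]  2  'ba'
  17  s[22:],s[27:]  0  ''
  18  s[27:],s[5:]  2  'ca'
  19  s[5:],s[15:]  1  'c'
  20  s[15:],s[4:]  1  'c'
  21  s[4:],s[19:]  0  ''
  22  s[19:],s[24:]  3  'daa'
  23  s[24:],s[11:]  3  'daa'
  24  s[11:],s[14:]  1  'd'
  25  s[14:],s[10:]  1  'd'
  26  s[10:],s[9:]  2  'dd'
  27  s[9:],s[8:]  3  'ddd'
  28  s[8:],s[7:]  4  'dddd'

n(n+1)/2 = 29·30/2 = 435
Σ LCP = 0 + 1 + 2 + 2 + 3 + 1 + 3 + 1 + 2 + 1 + 4 + 2 + 2 + 0 + 2 + 2 + 2 + 0 + 2 + 1 + 1 + 0 + 3 + 3 + 1 + 1 + 2 + 3 + 4 = 51
distinct = 435 − 51 = 384

384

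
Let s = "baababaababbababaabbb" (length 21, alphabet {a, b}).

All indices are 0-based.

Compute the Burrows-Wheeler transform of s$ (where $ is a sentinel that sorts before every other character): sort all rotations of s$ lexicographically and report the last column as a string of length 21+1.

bbbbbbababab$aaaababaa

rank  rotation                last
    0  $baababaababbababaabbb  b
    1  aababaababbababaabbb$b  b
    2  aababbababaabbb$baabab  b
    3  aabbb$baababaababbabab  b
    4  abaababbababaabbb$baab  b
    5  abaabbb$baababaababbab  b
    6  ababaababbababaabbb$ba  a
    7  ababaabbb$baababaababb  b
    8  ababbababaabbb$baababa  a
    9  abbababaabbb$baababaab  b
   10  abbb$baababaababbababa  a
   11  b$baababaababbababaabb  b
   12  baababaababbababaabbb$  $
   13  baababbababaabbb$baaba  a
   14  baabbb$baababaababbaba  a
   15  babaababbababaabbb$baa  a
   16  babaabbb$baababaababba  a
   17  bababaabbb$baababaabab  b
   18  babbababaabbb$baababaa  a
   19  bb$baababaababbababaab  b
   20  bbababaabbb$baababaaba  a
   21  bbb$baababaababbababaa  a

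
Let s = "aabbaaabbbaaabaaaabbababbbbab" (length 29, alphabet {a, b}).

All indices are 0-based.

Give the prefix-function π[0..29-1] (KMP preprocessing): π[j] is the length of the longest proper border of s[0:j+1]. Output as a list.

[0, 1, 0, 0, 1, 2, 2, 3, 4, 0, 1, 2, 2, 3, 1, 2, 2, 2, 3, 4, 5, 0, 1, 0, 0, 0, 0, 1, 0]

π[0] = 0
j=1 s[j]='a': π[1]=1 (border 'a')
j=2 s[j]='b': k: 1→0; π[2]=0 (border '')
j=3 s[j]='b': π[3]=0 (border '')
j=4 s[j]='a': π[4]=1 (border 'a')
j=5 s[j]='a': π[5]=2 (border 'aa')
j=6 s[j]='a': k: 2→1; π[6]=2 (border 'aa')
j=7 s[j]='b': π[7]=3 (border 'aab')
j=8 s[j]='b': π[8]=4 (border 'aabb')
j=9 s[j]='b': k: 4→0; π[9]=0 (border '')
j=10 s[j]='a': π[10]=1 (border 'a')
j=11 s[j]='a': π[11]=2 (border 'aa')
j=12 s[j]='a': k: 2→1; π[12]=2 (border 'aa')
j=13 s[j]='b': π[13]=3 (border 'aab')
j=14 s[j]='a': k: 3→0; π[14]=1 (border 'a')
j=15 s[j]='a': π[15]=2 (border 'aa')
j=16 s[j]='a': k: 2→1; π[16]=2 (border 'aa')
j=17 s[j]='a': k: 2→1; π[17]=2 (border 'aa')
j=18 s[j]='b': π[18]=3 (border 'aab')
j=19 s[j]='b': π[19]=4 (border 'aabb')
j=20 s[j]='a': π[20]=5 (border 'aabba')
j=21 s[j]='b': k: 5→1→0; π[21]=0 (border '')
j=22 s[j]='a': π[22]=1 (border 'a')
j=23 s[j]='b': k: 1→0; π[23]=0 (border '')
j=24 s[j]='b': π[24]=0 (border '')
j=25 s[j]='b': π[25]=0 (border '')
j=26 s[j]='b': π[26]=0 (border '')
j=27 s[j]='a': π[27]=1 (border 'a')
j=28 s[j]='b': k: 1→0; π[28]=0 (border '')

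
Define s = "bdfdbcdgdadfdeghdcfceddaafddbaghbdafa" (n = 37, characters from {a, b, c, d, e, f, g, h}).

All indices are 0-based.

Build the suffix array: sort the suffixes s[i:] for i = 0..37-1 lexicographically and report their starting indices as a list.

[36, 23, 9, 34, 24, 29, 28, 4, 32, 0, 5, 19, 17, 22, 8, 33, 27, 3, 16, 21, 26, 12, 1, 10, 6, 20, 13, 35, 18, 2, 25, 11, 7, 30, 14, 31, 15]

rank | idx | suffix
   0 |  36 | a
   1 |  23 | aafddbaghbdafa
   2 |   9 | adfdeghdcfceddaafddbaghbdafa
   3 |  34 | afa
   4 |  24 | afddbaghbdafa
   5 |  29 | aghbdafa
   6 |  28 | baghbdafa
   7 |   4 | bcdgdadfdeghdcfceddaafddbaghbdafa
   8 |  32 | bdafa
   9 |   0 | bdfdbcdgdadfdeghdcfceddaafddbaghbdafa
  10 |   5 | cdgdadfdeghdcfceddaafddbaghbdafa
  11 |  19 | ceddaafddbaghbdafa
  12 |  17 | cfceddaafddbaghbdafa
  13 |  22 | daafddbaghbdafa
  14 |   8 | dadfdeghdcfceddaafddbaghbdafa
  15 |  33 | dafa
  16 |  27 | dbaghbdafa
  17 |   3 | dbcdgdadfdeghdcfceddaafddbaghbdafa
  18 |  16 | dcfceddaafddbaghbdafa
  19 |  21 | ddaafddbaghbdafa
  20 |  26 | ddbaghbdafa
  21 |  12 | deghdcfceddaafddbaghbdafa
  22 |   1 | dfdbcdgdadfdeghdcfceddaafddbaghbdafa
  23 |  10 | dfdeghdcfceddaafddbaghbdafa
  24 |   6 | dgdadfdeghdcfceddaafddbaghbdafa
  25 |  20 | eddaafddbaghbdafa
  26 |  13 | eghdcfceddaafddbaghbdafa
  27 |  35 | fa
  28 |  18 | fceddaafddbaghbdafa
  29 |   2 | fdbcdgdadfdeghdcfceddaafddbaghbdafa
  30 |  25 | fddbaghbdafa
  31 |  11 | fdeghdcfceddaafddbaghbdafa
  32 |   7 | gdadfdeghdcfceddaafddbaghbdafa
  33 |  30 | ghbdafa
  34 |  14 | ghdcfceddaafddbaghbdafa
  35 |  31 | hbdafa
  36 |  15 | hdcfceddaafddbaghbdafa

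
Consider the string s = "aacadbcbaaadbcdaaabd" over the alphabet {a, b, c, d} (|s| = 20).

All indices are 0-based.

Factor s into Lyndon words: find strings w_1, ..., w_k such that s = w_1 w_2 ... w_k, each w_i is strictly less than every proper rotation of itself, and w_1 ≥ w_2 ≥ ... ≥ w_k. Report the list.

["aacadbcb", "aaadbcd", "aaabd"]

emit factor 1: 'aacadbcb' (i=0, period=8)
emit factor 2: 'aaadbcd' (i=8, period=7)
emit factor 3: 'aaabd' (i=15, period=5)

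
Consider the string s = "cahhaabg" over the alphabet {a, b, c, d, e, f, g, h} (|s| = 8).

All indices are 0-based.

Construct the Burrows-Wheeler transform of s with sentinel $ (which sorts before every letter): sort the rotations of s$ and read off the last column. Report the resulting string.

ghaca$bha

rank  rotation   last
    0  $cahhaabg  g
    1  aabg$cahh  h
    2  abg$cahha  a
    3  ahhaabg$c  c
    4  bg$cahhaa  a
    5  cahhaabg$  $
    6  g$cahhaab  b
    7  haabg$cah  h
    8  hhaabg$ca  a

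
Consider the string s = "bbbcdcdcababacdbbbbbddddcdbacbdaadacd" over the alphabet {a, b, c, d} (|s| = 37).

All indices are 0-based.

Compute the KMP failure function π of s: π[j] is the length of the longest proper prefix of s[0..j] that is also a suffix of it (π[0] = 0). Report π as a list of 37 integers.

[0, 1, 2, 0, 0, 0, 0, 0, 0, 1, 0, 1, 0, 0, 0, 1, 2, 3, 3, 3, 0, 0, 0, 0, 0, 0, 1, 0, 0, 1, 0, 0, 0, 0, 0, 0, 0]

π[0] = 0
j=1 s[j]='b': π[1]=1 (border 'b')
j=2 s[j]='b': π[2]=2 (border 'bb')
j=3 s[j]='c': k: 2→1→0; π[3]=0 (border '')
j=4 s[j]='d': π[4]=0 (border '')
j=5 s[j]='c': π[5]=0 (border '')
j=6 s[j]='d': π[6]=0 (border '')
j=7 s[j]='c': π[7]=0 (border '')
j=8 s[j]='a': π[8]=0 (border '')
j=9 s[j]='b': π[9]=1 (border 'b')
j=10 s[j]='a': k: 1→0; π[10]=0 (border '')
j=11 s[j]='b': π[11]=1 (border 'b')
j=12 s[j]='a': k: 1→0; π[12]=0 (border '')
j=13 s[j]='c': π[13]=0 (border '')
j=14 s[j]='d': π[14]=0 (border '')
j=15 s[j]='b': π[15]=1 (border 'b')
j=16 s[j]='b': π[16]=2 (border 'bb')
j=17 s[j]='b': π[17]=3 (border 'bbb')
j=18 s[j]='b': k: 3→2; π[18]=3 (border 'bbb')
j=19 s[j]='b': k: 3→2; π[19]=3 (border 'bbb')
j=20 s[j]='d': k: 3→2→1→0; π[20]=0 (border '')
j=21 s[j]='d': π[21]=0 (border '')
j=22 s[j]='d': π[22]=0 (border '')
j=23 s[j]='d': π[23]=0 (border '')
j=24 s[j]='c': π[24]=0 (border '')
j=25 s[j]='d': π[25]=0 (border '')
j=26 s[j]='b': π[26]=1 (border 'b')
j=27 s[j]='a': k: 1→0; π[27]=0 (border '')
j=28 s[j]='c': π[28]=0 (border '')
j=29 s[j]='b': π[29]=1 (border 'b')
j=30 s[j]='d': k: 1→0; π[30]=0 (border '')
j=31 s[j]='a': π[31]=0 (border '')
j=32 s[j]='a': π[32]=0 (border '')
j=33 s[j]='d': π[33]=0 (border '')
j=34 s[j]='a': π[34]=0 (border '')
j=35 s[j]='c': π[35]=0 (border '')
j=36 s[j]='d': π[36]=0 (border '')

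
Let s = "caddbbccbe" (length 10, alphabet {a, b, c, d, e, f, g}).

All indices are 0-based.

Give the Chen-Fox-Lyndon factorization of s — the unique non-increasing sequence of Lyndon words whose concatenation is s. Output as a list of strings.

emit factor 1: 'c' (i=0, period=1)
emit factor 2: 'addbbccbe' (i=1, period=9)

["c", "addbbccbe"]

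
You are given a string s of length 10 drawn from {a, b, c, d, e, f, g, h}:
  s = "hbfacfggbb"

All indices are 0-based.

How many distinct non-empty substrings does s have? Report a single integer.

51

sorted suffixes:
  #0 SA[0]=3  'acfggbb'
  #1 SA[1]=9  'b'
  #2 SA[2]=8  'bb'
  #3 SA[3]=1  'bfacfggbb'
  #4 SA[4]=4  'cfggbb'
  #5 SA[5]=2  'facfggbb'
  #6 SA[6]=5  'fggbb'
  #7 SA[7]=7  'gbb'
  #8 SA[8]=6  'ggbb'
  #9 SA[9]=0  'hbfacfggbb'

SA = [3, 9, 8, 1, 4, 2, 5, 7, 6, 0]
rank  pair      lcp
   1  s[3:],s[9:]  0  ''
   2  s[9:],s[8:]  1  'b'
   3  s[8:],s[1:]  1  'b'
   4  s[1:],s[4:]  0  ''
   5  s[4:],s[2:]  0  ''
   6  s[2:],s[5:]  1  'f'
   7  s[5:],s[7:]  0  ''
   8  s[7:],s[6:]  1  'g'
   9  s[6:],s[0:]  0  ''

n(n+1)/2 = 10·11/2 = 55
Σ LCP = 0 + 0 + 1 + 1 + 0 + 0 + 1 + 0 + 1 + 0 = 4
distinct = 55 − 4 = 51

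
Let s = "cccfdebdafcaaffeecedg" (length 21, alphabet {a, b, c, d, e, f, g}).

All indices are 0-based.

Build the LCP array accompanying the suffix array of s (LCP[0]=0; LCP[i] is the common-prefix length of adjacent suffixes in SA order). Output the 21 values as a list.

[0, 1, 2, 0, 0, 1, 2, 1, 1, 0, 1, 1, 0, 1, 1, 1, 0, 1, 1, 1, 0]

rank | idx | suffix
   0 |  11 | aaffeecedg
   1 |   8 | afcaaffeecedg
   2 |  12 | affeecedg
   3 |   6 | bdafcaaffeecedg
   4 |  10 | caaffeecedg
   5 |   0 | cccfdebdafcaaffeecedg
   6 |   1 | ccfdebdafcaaffeecedg
   7 |  17 | cedg
   8 |   2 | cfdebdafcaaffeecedg
   9 |   7 | dafcaaffeecedg
  10 |   4 | debdafcaaffeecedg
  11 |  19 | dg
  12 |   5 | ebdafcaaffeecedg
  13 |  16 | ecedg
  14 |  18 | edg
  15 |  15 | eecedg
  16 |   9 | fcaaffeecedg
  17 |   3 | fdebdafcaaffeecedg
  18 |  14 | feecedg
  19 |  13 | ffeecedg
  20 |  20 | g

SA = [11, 8, 12, 6, 10, 0, 1, 17, 2, 7, 4, 19, 5, 16, 18, 15, 9, 3, 14, 13, 20]
[i] adj suffixes → lcp
  [1] 11/8 → 1 ('a')
  [2] 8/12 → 2 ('af')
  [3] 12/6 → 0 ('')
  [4] 6/10 → 0 ('')
  [5] 10/0 → 1 ('c')
  [6] 0/1 → 2 ('cc')
  [7] 1/17 → 1 ('c')
  [8] 17/2 → 1 ('c')
  [9] 2/7 → 0 ('')
  [10] 7/4 → 1 ('d')
  [11] 4/19 → 1 ('d')
  [12] 19/5 → 0 ('')
  [13] 5/16 → 1 ('e')
  [14] 16/18 → 1 ('e')
  [15] 18/15 → 1 ('e')
  [16] 15/9 → 0 ('')
  [17] 9/3 → 1 ('f')
  [18] 3/14 → 1 ('f')
  [19] 14/13 → 1 ('f')
  [20] 13/20 → 0 ('')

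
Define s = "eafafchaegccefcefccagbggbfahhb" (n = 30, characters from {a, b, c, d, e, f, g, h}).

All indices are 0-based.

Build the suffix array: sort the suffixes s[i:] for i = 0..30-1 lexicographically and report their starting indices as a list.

[7, 1, 3, 19, 26, 29, 24, 21, 18, 17, 10, 14, 11, 5, 0, 15, 12, 8, 2, 25, 16, 13, 4, 23, 20, 9, 22, 6, 28, 27]

rank→(start, suffix):
  0 → (7, 'aegccefcefccagbggbfahhb')
  1 → (1, 'afafchaegccefcefccagbggbfahhb')
  2 → (3, 'afchaegccefcefccagbggbfahhb')
  3 → (19, 'agbggbfahhb')
  4 → (26, 'ahhb')
  5 → (29, 'b')
  6 → (24, 'bfahhb')
  7 → (21, 'bggbfahhb')
  8 → (18, 'cagbggbfahhb')
  9 → (17, 'ccagbggbfahhb')
  10 → (10, 'ccefcefccagbggbfahhb')
  11 → (14, 'cefccagbggbfahhb')
  12 → (11, 'cefcefccagbggbfahhb')
  13 → (5, 'chaegccefcefccagbggbfahhb')
  14 → (0, 'eafafchaegccefcefccagbggbfahhb')
  15 → (15, 'efccagbggbfahhb')
  16 → (12, 'efcefccagbggbfahhb')
  17 → (8, 'egccefcefccagbggbfahhb')
  18 → (2, 'fafchaegccefcefccagbggbfahhb')
  19 → (25, 'fahhb')
  20 → (16, 'fccagbggbfahhb')
  21 → (13, 'fcefccagbggbfahhb')
  22 → (4, 'fchaegccefcefccagbggbfahhb')
  23 → (23, 'gbfahhb')
  24 → (20, 'gbggbfahhb')
  25 → (9, 'gccefcefccagbggbfahhb')
  26 → (22, 'ggbfahhb')
  27 → (6, 'haegccefcefccagbggbfahhb')
  28 → (28, 'hb')
  29 → (27, 'hhb')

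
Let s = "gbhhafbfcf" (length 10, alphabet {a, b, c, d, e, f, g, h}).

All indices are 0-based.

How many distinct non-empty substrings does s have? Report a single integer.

51

rank→(start, suffix):
  0 → (4, 'afbfcf')
  1 → (6, 'bfcf')
  2 → (1, 'bhhafbfcf')
  3 → (8, 'cf')
  4 → (9, 'f')
  5 → (5, 'fbfcf')
  6 → (7, 'fcf')
  7 → (0, 'gbhhafbfcf')
  8 → (3, 'hafbfcf')
  9 → (2, 'hhafbfcf')

SA = [4, 6, 1, 8, 9, 5, 7, 0, 3, 2]
[i] adj suffixes → lcp
  [1] 4/6 → 0 ('')
  [2] 6/1 → 1 ('b')
  [3] 1/8 → 0 ('')
  [4] 8/9 → 0 ('')
  [5] 9/5 → 1 ('f')
  [6] 5/7 → 1 ('f')
  [7] 7/0 → 0 ('')
  [8] 0/3 → 0 ('')
  [9] 3/2 → 1 ('h')

n(n+1)/2 = 10·11/2 = 55
Σ LCP = 0 + 0 + 1 + 0 + 0 + 1 + 1 + 0 + 0 + 1 = 4
distinct = 55 − 4 = 51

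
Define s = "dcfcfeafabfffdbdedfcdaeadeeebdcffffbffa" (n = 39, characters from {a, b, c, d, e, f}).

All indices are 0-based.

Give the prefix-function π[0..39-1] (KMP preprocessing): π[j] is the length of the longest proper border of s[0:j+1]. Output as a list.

[0, 0, 0, 0, 0, 0, 0, 0, 0, 0, 0, 0, 0, 1, 0, 1, 0, 1, 0, 0, 1, 0, 0, 0, 1, 0, 0, 0, 0, 1, 2, 3, 0, 0, 0, 0, 0, 0, 0]

π[0] = 0
j=1 s[j]='c': π[1]=0 (border '')
j=2 s[j]='f': π[2]=0 (border '')
j=3 s[j]='c': π[3]=0 (border '')
j=4 s[j]='f': π[4]=0 (border '')
j=5 s[j]='e': π[5]=0 (border '')
j=6 s[j]='a': π[6]=0 (border '')
j=7 s[j]='f': π[7]=0 (border '')
j=8 s[j]='a': π[8]=0 (border '')
j=9 s[j]='b': π[9]=0 (border '')
j=10 s[j]='f': π[10]=0 (border '')
j=11 s[j]='f': π[11]=0 (border '')
j=12 s[j]='f': π[12]=0 (border '')
j=13 s[j]='d': π[13]=1 (border 'd')
j=14 s[j]='b': k: 1→0; π[14]=0 (border '')
j=15 s[j]='d': π[15]=1 (border 'd')
j=16 s[j]='e': k: 1→0; π[16]=0 (border '')
j=17 s[j]='d': π[17]=1 (border 'd')
j=18 s[j]='f': k: 1→0; π[18]=0 (border '')
j=19 s[j]='c': π[19]=0 (border '')
j=20 s[j]='d': π[20]=1 (border 'd')
j=21 s[j]='a': k: 1→0; π[21]=0 (border '')
j=22 s[j]='e': π[22]=0 (border '')
j=23 s[j]='a': π[23]=0 (border '')
j=24 s[j]='d': π[24]=1 (border 'd')
j=25 s[j]='e': k: 1→0; π[25]=0 (border '')
j=26 s[j]='e': π[26]=0 (border '')
j=27 s[j]='e': π[27]=0 (border '')
j=28 s[j]='b': π[28]=0 (border '')
j=29 s[j]='d': π[29]=1 (border 'd')
j=30 s[j]='c': π[30]=2 (border 'dc')
j=31 s[j]='f': π[31]=3 (border 'dcf')
j=32 s[j]='f': k: 3→0; π[32]=0 (border '')
j=33 s[j]='f': π[33]=0 (border '')
j=34 s[j]='f': π[34]=0 (border '')
j=35 s[j]='b': π[35]=0 (border '')
j=36 s[j]='f': π[36]=0 (border '')
j=37 s[j]='f': π[37]=0 (border '')
j=38 s[j]='a': π[38]=0 (border '')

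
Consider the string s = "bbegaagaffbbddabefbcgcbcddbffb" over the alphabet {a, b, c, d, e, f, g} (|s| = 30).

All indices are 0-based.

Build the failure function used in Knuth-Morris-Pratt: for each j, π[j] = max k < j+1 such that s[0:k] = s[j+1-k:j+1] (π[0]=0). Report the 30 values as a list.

[0, 1, 0, 0, 0, 0, 0, 0, 0, 0, 1, 2, 0, 0, 0, 1, 0, 0, 1, 0, 0, 0, 1, 0, 0, 0, 1, 0, 0, 1]

π[0] = 0
j=1 s[j]='b': π[1]=1 (border 'b')
j=2 s[j]='e': k: 1→0; π[2]=0 (border '')
j=3 s[j]='g': π[3]=0 (border '')
j=4 s[j]='a': π[4]=0 (border '')
j=5 s[j]='a': π[5]=0 (border '')
j=6 s[j]='g': π[6]=0 (border '')
j=7 s[j]='a': π[7]=0 (border '')
j=8 s[j]='f': π[8]=0 (border '')
j=9 s[j]='f': π[9]=0 (border '')
j=10 s[j]='b': π[10]=1 (border 'b')
j=11 s[j]='b': π[11]=2 (border 'bb')
j=12 s[j]='d': k: 2→1→0; π[12]=0 (border '')
j=13 s[j]='d': π[13]=0 (border '')
j=14 s[j]='a': π[14]=0 (border '')
j=15 s[j]='b': π[15]=1 (border 'b')
j=16 s[j]='e': k: 1→0; π[16]=0 (border '')
j=17 s[j]='f': π[17]=0 (border '')
j=18 s[j]='b': π[18]=1 (border 'b')
j=19 s[j]='c': k: 1→0; π[19]=0 (border '')
j=20 s[j]='g': π[20]=0 (border '')
j=21 s[j]='c': π[21]=0 (border '')
j=22 s[j]='b': π[22]=1 (border 'b')
j=23 s[j]='c': k: 1→0; π[23]=0 (border '')
j=24 s[j]='d': π[24]=0 (border '')
j=25 s[j]='d': π[25]=0 (border '')
j=26 s[j]='b': π[26]=1 (border 'b')
j=27 s[j]='f': k: 1→0; π[27]=0 (border '')
j=28 s[j]='f': π[28]=0 (border '')
j=29 s[j]='b': π[29]=1 (border 'b')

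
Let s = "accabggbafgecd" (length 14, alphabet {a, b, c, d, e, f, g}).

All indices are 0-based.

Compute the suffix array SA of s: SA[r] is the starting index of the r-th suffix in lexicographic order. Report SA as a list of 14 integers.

rank→(start, suffix):
  0 → (3, 'abggbafgecd')
  1 → (0, 'accabggbafgecd')
  2 → (8, 'afgecd')
  3 → (7, 'bafgecd')
  4 → (4, 'bggbafgecd')
  5 → (2, 'cabggbafgecd')
  6 → (1, 'ccabggbafgecd')
  7 → (12, 'cd')
  8 → (13, 'd')
  9 → (11, 'ecd')
  10 → (9, 'fgecd')
  11 → (6, 'gbafgecd')
  12 → (10, 'gecd')
  13 → (5, 'ggbafgecd')

[3, 0, 8, 7, 4, 2, 1, 12, 13, 11, 9, 6, 10, 5]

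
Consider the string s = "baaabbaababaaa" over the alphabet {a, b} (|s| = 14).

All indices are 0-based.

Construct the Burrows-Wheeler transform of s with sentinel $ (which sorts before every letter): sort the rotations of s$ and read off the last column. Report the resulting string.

aaabbbabaaa$baa

rank  rotation         last
    0  $baaabbaababaaa  a
    1  a$baaabbaababaa  a
    2  aa$baaabbaababa  a
    3  aaa$baaabbaabab  b
    4  aaabbaababaaa$b  b
    5  aababaaa$baaabb  b
    6  aabbaababaaa$ba  a
    7  abaaa$baaabbaab  b
    8  ababaaa$baaabba  a
    9  abbaababaaa$baa  a
   10  baaa$baaabbaaba  a
   11  baaabbaababaaa$  $
   12  baababaaa$baaab  b
   13  babaaa$baaabbaa  a
   14  bbaababaaa$baaa  a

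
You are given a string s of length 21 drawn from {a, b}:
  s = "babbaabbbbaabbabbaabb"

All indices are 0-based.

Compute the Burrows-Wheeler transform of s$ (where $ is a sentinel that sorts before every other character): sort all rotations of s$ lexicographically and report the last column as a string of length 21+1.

rank  rotation                last
    0  $babbaabbbbaabbabbaabb  b
    1  aabb$babbaabbbbaabbabb  b
    2  aabbabbaabb$babbaabbbb  b
    3  aabbbbaabbabbaabb$babb  b
    4  abb$babbaabbbbaabbabba  a
    5  abbaabb$babbaabbbbaabb  b
    6  abbaabbbbaabbabbaabb$b  b
    7  abbabbaabb$babbaabbbba  a
    8  abbbbaabbabbaabb$babba  a
    9  b$babbaabbbbaabbabbaab  b
   10  baabb$babbaabbbbaabbab  b
   11  baabbabbaabb$babbaabbb  b
   12  baabbbbaabbabbaabb$bab  b
   13  babbaabb$babbaabbbbaab  b
   14  babbaabbbbaabbabbaabb$  $
   15  bb$babbaabbbbaabbabbaa  a
   16  bbaabb$babbaabbbbaabba  a
   17  bbaabbabbaabb$babbaabb  b
   18  bbaabbbbaabbabbaabb$ba  a
   19  bbabbaabb$babbaabbbbaa  a
   20  bbbaabbabbaabb$babbaab  b
   21  bbbbaabbabbaabb$babbaa  a

bbbbabbaabbbbb$aabaaba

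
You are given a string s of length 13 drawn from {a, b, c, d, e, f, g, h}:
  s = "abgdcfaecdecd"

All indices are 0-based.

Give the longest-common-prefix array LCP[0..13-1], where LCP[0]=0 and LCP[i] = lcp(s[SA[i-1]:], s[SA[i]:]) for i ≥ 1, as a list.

sorted suffixes:
  #0 SA[0]=0  'abgdcfaecdecd'
  #1 SA[1]=6  'aecdecd'
  #2 SA[2]=1  'bgdcfaecdecd'
  #3 SA[3]=11  'cd'
  #4 SA[4]=8  'cdecd'
  #5 SA[5]=4  'cfaecdecd'
  #6 SA[6]=12  'd'
  #7 SA[7]=3  'dcfaecdecd'
  #8 SA[8]=9  'decd'
  #9 SA[9]=10  'ecd'
  #10 SA[10]=7  'ecdecd'
  #11 SA[11]=5  'faecdecd'
  #12 SA[12]=2  'gdcfaecdecd'

SA = [0, 6, 1, 11, 8, 4, 12, 3, 9, 10, 7, 5, 2]
i: (SA[i-1],SA[i]) lcp shared
  1: (0,6) 1 'a'
  2: (6,1) 0 ''
  3: (1,11) 0 ''
  4: (11,8) 2 'cd'
  5: (8,4) 1 'c'
  6: (4,12) 0 ''
  7: (12,3) 1 'd'
  8: (3,9) 1 'd'
  9: (9,10) 0 ''
  10: (10,7) 3 'ecd'
  11: (7,5) 0 ''
  12: (5,2) 0 ''

[0, 1, 0, 0, 2, 1, 0, 1, 1, 0, 3, 0, 0]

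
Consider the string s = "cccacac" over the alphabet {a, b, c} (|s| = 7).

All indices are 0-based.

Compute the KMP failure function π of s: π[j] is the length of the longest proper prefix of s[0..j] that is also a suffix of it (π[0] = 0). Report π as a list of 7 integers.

π[0] = 0
j=1 s[j]='c': π[1]=1 (border 'c')
j=2 s[j]='c': π[2]=2 (border 'cc')
j=3 s[j]='a': k: 2→1→0; π[3]=0 (border '')
j=4 s[j]='c': π[4]=1 (border 'c')
j=5 s[j]='a': k: 1→0; π[5]=0 (border '')
j=6 s[j]='c': π[6]=1 (border 'c')

[0, 1, 2, 0, 1, 0, 1]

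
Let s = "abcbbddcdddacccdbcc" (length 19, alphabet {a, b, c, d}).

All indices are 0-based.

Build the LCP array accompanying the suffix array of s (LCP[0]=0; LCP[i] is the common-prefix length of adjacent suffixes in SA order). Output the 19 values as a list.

rank→(start, suffix):
  0 → (0, 'abcbbddcdddacccdbcc')
  1 → (11, 'acccdbcc')
  2 → (3, 'bbddcdddacccdbcc')
  3 → (1, 'bcbbddcdddacccdbcc')
  4 → (16, 'bcc')
  5 → (4, 'bddcdddacccdbcc')
  6 → (18, 'c')
  7 → (2, 'cbbddcdddacccdbcc')
  8 → (17, 'cc')
  9 → (12, 'cccdbcc')
  10 → (13, 'ccdbcc')
  11 → (14, 'cdbcc')
  12 → (7, 'cdddacccdbcc')
  13 → (10, 'dacccdbcc')
  14 → (15, 'dbcc')
  15 → (6, 'dcdddacccdbcc')
  16 → (9, 'ddacccdbcc')
  17 → (5, 'ddcdddacccdbcc')
  18 → (8, 'dddacccdbcc')

SA = [0, 11, 3, 1, 16, 4, 18, 2, 17, 12, 13, 14, 7, 10, 15, 6, 9, 5, 8]
i: (SA[i-1],SA[i]) lcp shared
  1: (0,11) 1 'a'
  2: (11,3) 0 ''
  3: (3,1) 1 'b'
  4: (1,16) 2 'bc'
  5: (16,4) 1 'b'
  6: (4,18) 0 ''
  7: (18,2) 1 'c'
  8: (2,17) 1 'c'
  9: (17,12) 2 'cc'
  10: (12,13) 2 'cc'
  11: (13,14) 1 'c'
  12: (14,7) 2 'cd'
  13: (7,10) 0 ''
  14: (10,15) 1 'd'
  15: (15,6) 1 'd'
  16: (6,9) 1 'd'
  17: (9,5) 2 'dd'
  18: (5,8) 2 'dd'

[0, 1, 0, 1, 2, 1, 0, 1, 1, 2, 2, 1, 2, 0, 1, 1, 1, 2, 2]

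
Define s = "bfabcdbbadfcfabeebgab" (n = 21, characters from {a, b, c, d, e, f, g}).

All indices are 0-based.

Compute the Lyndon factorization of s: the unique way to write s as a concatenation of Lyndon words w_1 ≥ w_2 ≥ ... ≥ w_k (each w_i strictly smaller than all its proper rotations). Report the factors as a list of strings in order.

emit factor 1: 'bf' (i=0, period=2)
emit factor 2: 'abcdbbadfcfabeebg' (i=2, period=17)
emit factor 3: 'ab' (i=19, period=2)

["bf", "abcdbbadfcfabeebg", "ab"]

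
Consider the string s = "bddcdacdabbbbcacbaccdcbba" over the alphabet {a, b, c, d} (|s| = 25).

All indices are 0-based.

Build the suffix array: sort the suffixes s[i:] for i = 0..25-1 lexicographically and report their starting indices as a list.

[24, 8, 14, 17, 5, 23, 16, 22, 9, 10, 11, 12, 0, 13, 15, 21, 18, 6, 3, 19, 7, 4, 20, 2, 1]

rank→(start, suffix):
  0 → (24, 'a')
  1 → (8, 'abbbbcacbaccdcbba')
  2 → (14, 'acbaccdcbba')
  3 → (17, 'accdcbba')
  4 → (5, 'acdabbbbcacbaccdcbba')
  5 → (23, 'ba')
  6 → (16, 'baccdcbba')
  7 → (22, 'bba')
  8 → (9, 'bbbbcacbaccdcbba')
  9 → (10, 'bbbcacbaccdcbba')
  10 → (11, 'bbcacbaccdcbba')
  11 → (12, 'bcacbaccdcbba')
  12 → (0, 'bddcdacdabbbbcacbaccdcbba')
  13 → (13, 'cacbaccdcbba')
  14 → (15, 'cbaccdcbba')
  15 → (21, 'cbba')
  16 → (18, 'ccdcbba')
  17 → (6, 'cdabbbbcacbaccdcbba')
  18 → (3, 'cdacdabbbbcacbaccdcbba')
  19 → (19, 'cdcbba')
  20 → (7, 'dabbbbcacbaccdcbba')
  21 → (4, 'dacdabbbbcacbaccdcbba')
  22 → (20, 'dcbba')
  23 → (2, 'dcdacdabbbbcacbaccdcbba')
  24 → (1, 'ddcdacdabbbbcacbaccdcbba')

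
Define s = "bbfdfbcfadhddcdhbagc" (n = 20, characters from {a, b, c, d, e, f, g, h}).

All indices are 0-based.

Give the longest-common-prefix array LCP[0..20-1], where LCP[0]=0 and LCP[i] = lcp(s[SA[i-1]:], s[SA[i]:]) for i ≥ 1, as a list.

sorted suffixes:
  #0 SA[0]=8  'adhddcdhbagc'
  #1 SA[1]=17  'agc'
  #2 SA[2]=16  'bagc'
  #3 SA[3]=0  'bbfdfbcfadhddcdhbagc'
  #4 SA[4]=5  'bcfadhddcdhbagc'
  #5 SA[5]=1  'bfdfbcfadhddcdhbagc'
  #6 SA[6]=19  'c'
  #7 SA[7]=13  'cdhbagc'
  #8 SA[8]=6  'cfadhddcdhbagc'
  #9 SA[9]=12  'dcdhbagc'
  #10 SA[10]=11  'ddcdhbagc'
  #11 SA[11]=3  'dfbcfadhddcdhbagc'
  #12 SA[12]=14  'dhbagc'
  #13 SA[13]=9  'dhddcdhbagc'
  #14 SA[14]=7  'fadhddcdhbagc'
  #15 SA[15]=4  'fbcfadhddcdhbagc'
  #16 SA[16]=2  'fdfbcfadhddcdhbagc'
  #17 SA[17]=18  'gc'
  #18 SA[18]=15  'hbagc'
  #19 SA[19]=10  'hddcdhbagc'

SA = [8, 17, 16, 0, 5, 1, 19, 13, 6, 12, 11, 3, 14, 9, 7, 4, 2, 18, 15, 10]
i: (SA[i-1],SA[i]) lcp shared
  1: (8,17) 1 'a'
  2: (17,16) 0 ''
  3: (16,0) 1 'b'
  4: (0,5) 1 'b'
  5: (5,1) 1 'b'
  6: (1,19) 0 ''
  7: (19,13) 1 'c'
  8: (13,6) 1 'c'
  9: (6,12) 0 ''
  10: (12,11) 1 'd'
  11: (11,3) 1 'd'
  12: (3,14) 1 'd'
  13: (14,9) 2 'dh'
  14: (9,7) 0 ''
  15: (7,4) 1 'f'
  16: (4,2) 1 'f'
  17: (2,18) 0 ''
  18: (18,15) 0 ''
  19: (15,10) 1 'h'

[0, 1, 0, 1, 1, 1, 0, 1, 1, 0, 1, 1, 1, 2, 0, 1, 1, 0, 0, 1]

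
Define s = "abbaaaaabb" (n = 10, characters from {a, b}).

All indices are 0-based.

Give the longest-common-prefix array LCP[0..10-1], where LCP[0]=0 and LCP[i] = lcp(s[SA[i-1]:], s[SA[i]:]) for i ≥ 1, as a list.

[0, 4, 3, 2, 1, 3, 0, 1, 1, 2]

rank→(start, suffix):
  0 → (3, 'aaaaabb')
  1 → (4, 'aaaabb')
  2 → (5, 'aaabb')
  3 → (6, 'aabb')
  4 → (7, 'abb')
  5 → (0, 'abbaaaaabb')
  6 → (9, 'b')
  7 → (2, 'baaaaabb')
  8 → (8, 'bb')
  9 → (1, 'bbaaaaabb')

SA = [3, 4, 5, 6, 7, 0, 9, 2, 8, 1]
[i] adj suffixes → lcp
  [1] 3/4 → 4 ('aaaa')
  [2] 4/5 → 3 ('aaa')
  [3] 5/6 → 2 ('aa')
  [4] 6/7 → 1 ('a')
  [5] 7/0 → 3 ('abb')
  [6] 0/9 → 0 ('')
  [7] 9/2 → 1 ('b')
  [8] 2/8 → 1 ('b')
  [9] 8/1 → 2 ('bb')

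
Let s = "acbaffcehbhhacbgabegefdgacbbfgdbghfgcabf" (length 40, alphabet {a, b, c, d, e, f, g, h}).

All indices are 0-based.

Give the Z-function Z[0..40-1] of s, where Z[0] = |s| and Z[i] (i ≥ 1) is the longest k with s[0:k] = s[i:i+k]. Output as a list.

Z[0]=40
i=1: fresh scan; Z[1]=0
i=2: fresh scan; Z[2]=0
i=3: fresh scan; Z[3]=1 extend→box=[3,4)
i=4: fresh scan; Z[4]=0
i=5: fresh scan; Z[5]=0
i=6: fresh scan; Z[6]=0
i=7: fresh scan; Z[7]=0
i=8: fresh scan; Z[8]=0
i=9: fresh scan; Z[9]=0
i=10: fresh scan; Z[10]=0
i=11: fresh scan; Z[11]=0
i=12: fresh scan; Z[12]=3 extend→box=[12,15)
i=13: min(r-i=2, Z[1]=0)=0; Z[13]=0
i=14: min(r-i=1, Z[2]=0)=0; Z[14]=0
i=15: fresh scan; Z[15]=0
i=16: fresh scan; Z[16]=1 extend→box=[16,17)
i=17: fresh scan; Z[17]=0
i=18: fresh scan; Z[18]=0
i=19: fresh scan; Z[19]=0
i=20: fresh scan; Z[20]=0
i=21: fresh scan; Z[21]=0
i=22: fresh scan; Z[22]=0
i=23: fresh scan; Z[23]=0
i=24: fresh scan; Z[24]=3 extend→box=[24,27)
i=25: min(r-i=2, Z[1]=0)=0; Z[25]=0
i=26: min(r-i=1, Z[2]=0)=0; Z[26]=0
i=27: fresh scan; Z[27]=0
i=28: fresh scan; Z[28]=0
i=29: fresh scan; Z[29]=0
i=30: fresh scan; Z[30]=0
i=31: fresh scan; Z[31]=0
i=32: fresh scan; Z[32]=0
i=33: fresh scan; Z[33]=0
i=34: fresh scan; Z[34]=0
i=35: fresh scan; Z[35]=0
i=36: fresh scan; Z[36]=0
i=37: fresh scan; Z[37]=1 extend→box=[37,38)
i=38: fresh scan; Z[38]=0
i=39: fresh scan; Z[39]=0

[40, 0, 0, 1, 0, 0, 0, 0, 0, 0, 0, 0, 3, 0, 0, 0, 1, 0, 0, 0, 0, 0, 0, 0, 3, 0, 0, 0, 0, 0, 0, 0, 0, 0, 0, 0, 0, 1, 0, 0]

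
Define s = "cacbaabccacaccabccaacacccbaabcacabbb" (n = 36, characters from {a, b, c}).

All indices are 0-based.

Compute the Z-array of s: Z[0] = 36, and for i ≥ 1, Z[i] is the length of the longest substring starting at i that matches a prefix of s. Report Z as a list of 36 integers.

[36, 0, 1, 0, 0, 0, 0, 1, 3, 0, 3, 0, 1, 2, 0, 0, 1, 2, 0, 0, 3, 0, 1, 1, 1, 0, 0, 0, 0, 3, 0, 2, 0, 0, 0, 0]

Z[0]=36
i=1: i≥r, start 0; Z[1]=0
i=2: i≥r, start 0; Z[2]=1 grow→box=[2,3)
i=3: i≥r, start 0; Z[3]=0
i=4: i≥r, start 0; Z[4]=0
i=5: i≥r, start 0; Z[5]=0
i=6: i≥r, start 0; Z[6]=0
i=7: i≥r, start 0; Z[7]=1 grow→box=[7,8)
i=8: i≥r, start 0; Z[8]=3 grow→box=[8,11)
i=9: min(r-i=2, Z[1]=0)=0; Z[9]=0
i=10: min(r-i=1, Z[2]=1)=1; Z[10]=3 grow→box=[10,13)
i=11: min(r-i=2, Z[1]=0)=0; Z[11]=0
i=12: min(r-i=1, Z[2]=1)=1; Z[12]=1
i=13: i≥r, start 0; Z[13]=2 grow→box=[13,15)
i=14: min(r-i=1, Z[1]=0)=0; Z[14]=0
i=15: i≥r, start 0; Z[15]=0
i=16: i≥r, start 0; Z[16]=1 grow→box=[16,17)
i=17: i≥r, start 0; Z[17]=2 grow→box=[17,19)
i=18: min(r-i=1, Z[1]=0)=0; Z[18]=0
i=19: i≥r, start 0; Z[19]=0
i=20: i≥r, start 0; Z[20]=3 grow→box=[20,23)
i=21: min(r-i=2, Z[1]=0)=0; Z[21]=0
i=22: min(r-i=1, Z[2]=1)=1; Z[22]=1
i=23: i≥r, start 0; Z[23]=1 grow→box=[23,24)
i=24: i≥r, start 0; Z[24]=1 grow→box=[24,25)
i=25: i≥r, start 0; Z[25]=0
i=26: i≥r, start 0; Z[26]=0
i=27: i≥r, start 0; Z[27]=0
i=28: i≥r, start 0; Z[28]=0
i=29: i≥r, start 0; Z[29]=3 grow→box=[29,32)
i=30: min(r-i=2, Z[1]=0)=0; Z[30]=0
i=31: min(r-i=1, Z[2]=1)=1; Z[31]=2 grow→box=[31,33)
i=32: min(r-i=1, Z[1]=0)=0; Z[32]=0
i=33: i≥r, start 0; Z[33]=0
i=34: i≥r, start 0; Z[34]=0
i=35: i≥r, start 0; Z[35]=0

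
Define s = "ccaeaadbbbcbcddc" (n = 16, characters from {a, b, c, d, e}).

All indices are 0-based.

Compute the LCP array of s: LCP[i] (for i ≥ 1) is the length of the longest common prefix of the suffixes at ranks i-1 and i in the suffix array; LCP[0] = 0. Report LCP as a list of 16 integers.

[0, 1, 1, 0, 2, 1, 2, 0, 1, 1, 1, 1, 0, 1, 1, 0]

sorted suffixes:
  #0 SA[0]=4  'aadbbbcbcddc'
  #1 SA[1]=5  'adbbbcbcddc'
  #2 SA[2]=2  'aeaadbbbcbcddc'
  #3 SA[3]=7  'bbbcbcddc'
  #4 SA[4]=8  'bbcbcddc'
  #5 SA[5]=9  'bcbcddc'
  #6 SA[6]=11  'bcddc'
  #7 SA[7]=15  'c'
  #8 SA[8]=1  'caeaadbbbcbcddc'
  #9 SA[9]=10  'cbcddc'
  #10 SA[10]=0  'ccaeaadbbbcbcddc'
  #11 SA[11]=12  'cddc'
  #12 SA[12]=6  'dbbbcbcddc'
  #13 SA[13]=14  'dc'
  #14 SA[14]=13  'ddc'
  #15 SA[15]=3  'eaadbbbcbcddc'

SA = [4, 5, 2, 7, 8, 9, 11, 15, 1, 10, 0, 12, 6, 14, 13, 3]
i: (SA[i-1],SA[i]) lcp shared
  1: (4,5) 1 'a'
  2: (5,2) 1 'a'
  3: (2,7) 0 ''
  4: (7,8) 2 'bb'
  5: (8,9) 1 'b'
  6: (9,11) 2 'bc'
  7: (11,15) 0 ''
  8: (15,1) 1 'c'
  9: (1,10) 1 'c'
  10: (10,0) 1 'c'
  11: (0,12) 1 'c'
  12: (12,6) 0 ''
  13: (6,14) 1 'd'
  14: (14,13) 1 'd'
  15: (13,3) 0 ''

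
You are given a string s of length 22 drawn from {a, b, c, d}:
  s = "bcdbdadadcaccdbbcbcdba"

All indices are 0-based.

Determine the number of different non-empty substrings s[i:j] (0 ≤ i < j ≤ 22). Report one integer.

222

rank | idx | suffix
   0 |  21 | a
   1 |  10 | accdbbcbcdba
   2 |   5 | adadcaccdbbcbcdba
   3 |   7 | adcaccdbbcbcdba
   4 |  20 | ba
   5 |  14 | bbcbcdba
   6 |  15 | bcbcdba
   7 |  17 | bcdba
   8 |   0 | bcdbdadadcaccdbbcbcdba
   9 |   3 | bdadadcaccdbbcbcdba
  10 |   9 | caccdbbcbcdba
  11 |  16 | cbcdba
  12 |  11 | ccdbbcbcdba
  13 |  18 | cdba
  14 |  12 | cdbbcbcdba
  15 |   1 | cdbdadadcaccdbbcbcdba
  16 |   4 | dadadcaccdbbcbcdba
  17 |   6 | dadcaccdbbcbcdba
  18 |  19 | dba
  19 |  13 | dbbcbcdba
  20 |   2 | dbdadadcaccdbbcbcdba
  21 |   8 | dcaccdbbcbcdba

SA = [21, 10, 5, 7, 20, 14, 15, 17, 0, 3, 9, 16, 11, 18, 12, 1, 4, 6, 19, 13, 2, 8]
i: (SA[i-1],SA[i]) lcp shared
  1: (21,10) 1 'a'
  2: (10,5) 1 'a'
  3: (5,7) 2 'ad'
  4: (7,20) 0 ''
  5: (20,14) 1 'b'
  6: (14,15) 1 'b'
  7: (15,17) 2 'bc'
  8: (17,0) 4 'bcdb'
  9: (0,3) 1 'b'
  10: (3,9) 0 ''
  11: (9,16) 1 'c'
  12: (16,11) 1 'c'
  13: (11,18) 1 'c'
  14: (18,12) 3 'cdb'
  15: (12,1) 3 'cdb'
  16: (1,4) 0 ''
  17: (4,6) 3 'dad'
  18: (6,19) 1 'd'
  19: (19,13) 2 'db'
  20: (13,2) 2 'db'
  21: (2,8) 1 'd'

n(n+1)/2 = 22·23/2 = 253
Σ LCP = 0 + 1 + 1 + 2 + 0 + 1 + 1 + 2 + 4 + 1 + 0 + 1 + 1 + 1 + 3 + 3 + 0 + 3 + 1 + 2 + 2 + 1 = 31
distinct = 253 − 31 = 222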